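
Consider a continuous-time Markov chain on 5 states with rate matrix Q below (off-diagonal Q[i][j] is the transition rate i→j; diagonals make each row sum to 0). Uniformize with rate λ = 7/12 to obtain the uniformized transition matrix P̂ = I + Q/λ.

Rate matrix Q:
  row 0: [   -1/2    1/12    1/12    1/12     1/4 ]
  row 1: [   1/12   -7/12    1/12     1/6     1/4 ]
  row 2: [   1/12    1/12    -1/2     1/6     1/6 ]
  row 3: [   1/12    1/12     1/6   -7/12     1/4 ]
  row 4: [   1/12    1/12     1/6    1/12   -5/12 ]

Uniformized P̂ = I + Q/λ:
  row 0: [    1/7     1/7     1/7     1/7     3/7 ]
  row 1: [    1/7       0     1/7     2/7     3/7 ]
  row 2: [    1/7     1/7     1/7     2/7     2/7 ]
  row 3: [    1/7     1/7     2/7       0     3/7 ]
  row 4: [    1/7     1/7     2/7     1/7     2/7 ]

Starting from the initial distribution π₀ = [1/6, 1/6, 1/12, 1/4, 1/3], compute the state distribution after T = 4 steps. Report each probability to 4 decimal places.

π = [0.1429, 0.1250, 0.2165, 0.1677, 0.3478]

t=0: π = [0.1667, 0.1667, 0.0833, 0.2500, 0.3333]
t=1: π = [0.1429, 0.1190, 0.2262, 0.1429, 0.3690]
t=2: π = [0.1429, 0.1259, 0.2160, 0.1718, 0.3435]
t=3: π = [0.1429, 0.1249, 0.2165, 0.1672, 0.3486]
t=4: π = [0.1429, 0.1250, 0.2165, 0.1677, 0.3478]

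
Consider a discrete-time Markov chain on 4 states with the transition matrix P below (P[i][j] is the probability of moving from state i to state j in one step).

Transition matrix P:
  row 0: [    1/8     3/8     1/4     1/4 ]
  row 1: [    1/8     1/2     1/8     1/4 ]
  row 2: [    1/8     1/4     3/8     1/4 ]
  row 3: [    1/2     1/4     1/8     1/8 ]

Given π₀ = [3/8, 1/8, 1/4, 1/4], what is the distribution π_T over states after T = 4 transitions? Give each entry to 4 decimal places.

t=0: π = [0.3750, 0.1250, 0.2500, 0.2500]
t=1: π = [0.2188, 0.3281, 0.2344, 0.2188]
t=2: π = [0.2070, 0.3594, 0.2109, 0.2227]
t=3: π = [0.2085, 0.3657, 0.2036, 0.2222]
t=4: π = [0.2083, 0.3675, 0.2020, 0.2222]

π = [0.2083, 0.3675, 0.2020, 0.2222]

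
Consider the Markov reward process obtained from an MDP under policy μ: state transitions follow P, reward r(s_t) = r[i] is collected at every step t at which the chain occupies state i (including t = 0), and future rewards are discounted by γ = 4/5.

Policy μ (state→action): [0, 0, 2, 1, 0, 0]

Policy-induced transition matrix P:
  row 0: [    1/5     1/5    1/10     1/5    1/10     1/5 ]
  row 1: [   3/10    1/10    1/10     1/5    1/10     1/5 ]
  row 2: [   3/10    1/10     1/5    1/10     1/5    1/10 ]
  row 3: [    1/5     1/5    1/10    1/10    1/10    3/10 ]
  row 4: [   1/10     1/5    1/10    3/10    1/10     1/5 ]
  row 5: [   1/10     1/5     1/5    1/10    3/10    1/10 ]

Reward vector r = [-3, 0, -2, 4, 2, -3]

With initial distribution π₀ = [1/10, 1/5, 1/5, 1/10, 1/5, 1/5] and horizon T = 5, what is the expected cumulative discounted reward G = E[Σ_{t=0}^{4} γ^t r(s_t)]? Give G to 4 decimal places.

G = -1.5029

t=0: π = [0.1000, 0.2000, 0.2000, 0.1000, 0.2000, 0.2000], E[r] = -0.5000, γ^t·E[r] = -0.500000, running G = -0.500000
t=1: π = [0.2000, 0.1600, 0.1400, 0.1700, 0.1600, 0.1700], E[r] = -0.3900, γ^t·E[r] = -0.312000, running G = -0.812000
t=2: π = [0.1970, 0.1700, 0.1310, 0.1680, 0.1480, 0.1860], E[r] = -0.4430, γ^t·E[r] = -0.283520, running G = -1.095520
t=3: π = [0.1967, 0.1699, 0.1317, 0.1663, 0.1503, 0.1851], E[r] = -0.4430, γ^t·E[r] = -0.226816, running G = -1.322336
t=4: π = [0.1966, 0.1698, 0.1317, 0.1667, 0.1502, 0.1850], E[r] = -0.4408, γ^t·E[r] = -0.180556, running G = -1.502892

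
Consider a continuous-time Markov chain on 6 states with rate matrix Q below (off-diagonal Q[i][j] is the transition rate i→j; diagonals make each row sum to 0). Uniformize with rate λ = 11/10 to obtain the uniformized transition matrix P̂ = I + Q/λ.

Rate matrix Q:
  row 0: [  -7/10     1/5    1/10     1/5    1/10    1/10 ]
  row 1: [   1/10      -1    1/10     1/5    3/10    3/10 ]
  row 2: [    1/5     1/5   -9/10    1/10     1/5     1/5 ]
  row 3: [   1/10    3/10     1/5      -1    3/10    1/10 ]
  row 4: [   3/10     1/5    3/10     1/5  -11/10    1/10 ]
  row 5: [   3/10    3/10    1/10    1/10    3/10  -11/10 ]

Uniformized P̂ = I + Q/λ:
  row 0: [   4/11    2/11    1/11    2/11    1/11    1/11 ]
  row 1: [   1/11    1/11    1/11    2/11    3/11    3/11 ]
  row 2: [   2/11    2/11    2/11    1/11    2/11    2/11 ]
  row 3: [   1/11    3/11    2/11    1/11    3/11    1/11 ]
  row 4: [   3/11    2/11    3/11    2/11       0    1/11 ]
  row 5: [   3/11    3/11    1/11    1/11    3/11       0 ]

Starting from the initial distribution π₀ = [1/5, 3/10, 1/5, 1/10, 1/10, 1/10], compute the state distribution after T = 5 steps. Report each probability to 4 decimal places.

π = [0.2185, 0.1892, 0.1489, 0.1437, 0.1724, 0.1274]

t=0: π = [0.2000, 0.3000, 0.2000, 0.1000, 0.1000, 0.1000]
t=1: π = [0.2000, 0.1727, 0.1364, 0.1455, 0.1909, 0.1545]
t=2: π = [0.2207, 0.1934, 0.1512, 0.1421, 0.1719, 0.1207]
t=3: π = [0.2180, 0.1881, 0.1488, 0.1442, 0.1720, 0.1289]
t=4: π = [0.2186, 0.1895, 0.1488, 0.1435, 0.1727, 0.1269]
t=5: π = [0.2185, 0.1892, 0.1489, 0.1437, 0.1724, 0.1274]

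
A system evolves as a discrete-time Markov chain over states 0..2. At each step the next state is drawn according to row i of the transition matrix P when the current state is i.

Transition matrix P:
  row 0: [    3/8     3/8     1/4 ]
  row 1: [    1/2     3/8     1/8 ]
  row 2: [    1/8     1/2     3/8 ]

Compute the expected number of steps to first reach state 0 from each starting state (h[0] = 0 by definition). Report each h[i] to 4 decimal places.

First-step conditioning: h[0] = 0; for i ≠ 0, h[i] = 1 + Σ_k P[i][k]·h[k].
  h[1] = 1 + 3/8·h[1] + 1/8·h[2]
  h[2] = 1 + 1/2·h[1] + 3/8·h[2]
Solving the 2×2 linear system over states ≠ 0 gives exactly h = [0, 16/7, 24/7] (h[0] = 0 is the target).

h = [0.0000, 2.2857, 3.4286]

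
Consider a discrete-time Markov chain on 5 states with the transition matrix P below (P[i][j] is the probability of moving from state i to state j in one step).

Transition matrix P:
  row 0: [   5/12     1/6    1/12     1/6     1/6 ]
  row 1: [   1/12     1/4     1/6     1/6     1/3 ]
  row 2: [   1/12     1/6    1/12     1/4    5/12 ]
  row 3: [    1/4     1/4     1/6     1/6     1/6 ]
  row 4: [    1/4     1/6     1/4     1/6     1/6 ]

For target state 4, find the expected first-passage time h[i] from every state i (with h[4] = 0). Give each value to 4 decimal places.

First-step conditioning: h[4] = 0; for i ≠ 4, h[i] = 1 + Σ_k P[i][k]·h[k].
  h[0] = 1 + 5/12·h[0] + 1/6·h[1] + 1/12·h[2] + 1/6·h[3]
  h[1] = 1 + 1/12·h[0] + 1/4·h[1] + 1/6·h[2] + 1/6·h[3]
  h[2] = 1 + 1/12·h[0] + 1/6·h[1] + 1/12·h[2] + 1/4·h[3]
  h[3] = 1 + 1/4·h[0] + 1/4·h[1] + 1/6·h[2] + 1/6·h[3]
Solving the 4×4 linear system over states ≠ 4 gives exactly h = [9432/2153, 7500/2153, 7044/2153, 9072/2153, 0] (h[4] = 0 is the target).

h = [4.3809, 3.4835, 3.2717, 4.2137, 0.0000]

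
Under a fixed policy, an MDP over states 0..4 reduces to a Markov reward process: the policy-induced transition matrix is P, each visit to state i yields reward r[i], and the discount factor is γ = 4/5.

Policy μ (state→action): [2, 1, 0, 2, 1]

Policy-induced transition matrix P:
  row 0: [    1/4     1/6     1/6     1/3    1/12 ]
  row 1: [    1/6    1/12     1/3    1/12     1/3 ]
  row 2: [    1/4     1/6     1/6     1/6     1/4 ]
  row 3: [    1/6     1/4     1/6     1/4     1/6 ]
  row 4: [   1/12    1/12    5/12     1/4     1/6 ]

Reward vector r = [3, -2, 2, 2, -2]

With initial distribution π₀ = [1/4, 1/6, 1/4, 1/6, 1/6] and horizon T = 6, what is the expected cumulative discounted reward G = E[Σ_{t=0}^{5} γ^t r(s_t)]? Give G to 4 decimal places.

t=0: π = [0.2500, 0.1667, 0.2500, 0.1667, 0.1667], E[r] = 0.9167, γ^t·E[r] = 0.916667, running G = 0.916667
t=1: π = [0.1944, 0.1528, 0.2361, 0.2222, 0.1944], E[r] = 0.8056, γ^t·E[r] = 0.644444, running G = 1.561111
t=2: π = [0.1863, 0.1563, 0.2407, 0.2211, 0.1956], E[r] = 0.7789, γ^t·E[r] = 0.498519, running G = 2.059630
t=3: π = [0.1860, 0.1558, 0.2416, 0.2194, 0.1972], E[r] = 0.7739, γ^t·E[r] = 0.396247, running G = 2.455877
t=4: π = [0.1859, 0.1555, 0.2419, 0.2194, 0.1973], E[r] = 0.7747, γ^t·E[r] = 0.317300, running G = 2.773177
t=5: π = [0.1859, 0.1556, 0.2419, 0.2194, 0.1973], E[r] = 0.7746, γ^t·E[r] = 0.253830, running G = 3.027007

G = 3.0270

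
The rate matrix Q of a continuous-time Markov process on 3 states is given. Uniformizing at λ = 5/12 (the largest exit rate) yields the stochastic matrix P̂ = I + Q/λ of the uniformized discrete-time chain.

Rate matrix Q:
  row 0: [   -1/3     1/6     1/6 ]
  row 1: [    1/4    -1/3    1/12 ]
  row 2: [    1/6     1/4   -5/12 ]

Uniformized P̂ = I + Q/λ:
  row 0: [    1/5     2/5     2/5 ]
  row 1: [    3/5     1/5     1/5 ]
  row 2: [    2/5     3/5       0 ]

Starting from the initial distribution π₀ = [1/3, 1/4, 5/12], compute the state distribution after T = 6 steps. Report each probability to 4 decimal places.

t=0: π = [0.3333, 0.2500, 0.4167]
t=1: π = [0.3833, 0.4333, 0.1833]
t=2: π = [0.4100, 0.3500, 0.2400]
t=3: π = [0.3880, 0.3780, 0.2340]
t=4: π = [0.3980, 0.3712, 0.2308]
t=5: π = [0.3946, 0.3719, 0.2334]
t=6: π = [0.3955, 0.3723, 0.2322]

π = [0.3955, 0.3723, 0.2322]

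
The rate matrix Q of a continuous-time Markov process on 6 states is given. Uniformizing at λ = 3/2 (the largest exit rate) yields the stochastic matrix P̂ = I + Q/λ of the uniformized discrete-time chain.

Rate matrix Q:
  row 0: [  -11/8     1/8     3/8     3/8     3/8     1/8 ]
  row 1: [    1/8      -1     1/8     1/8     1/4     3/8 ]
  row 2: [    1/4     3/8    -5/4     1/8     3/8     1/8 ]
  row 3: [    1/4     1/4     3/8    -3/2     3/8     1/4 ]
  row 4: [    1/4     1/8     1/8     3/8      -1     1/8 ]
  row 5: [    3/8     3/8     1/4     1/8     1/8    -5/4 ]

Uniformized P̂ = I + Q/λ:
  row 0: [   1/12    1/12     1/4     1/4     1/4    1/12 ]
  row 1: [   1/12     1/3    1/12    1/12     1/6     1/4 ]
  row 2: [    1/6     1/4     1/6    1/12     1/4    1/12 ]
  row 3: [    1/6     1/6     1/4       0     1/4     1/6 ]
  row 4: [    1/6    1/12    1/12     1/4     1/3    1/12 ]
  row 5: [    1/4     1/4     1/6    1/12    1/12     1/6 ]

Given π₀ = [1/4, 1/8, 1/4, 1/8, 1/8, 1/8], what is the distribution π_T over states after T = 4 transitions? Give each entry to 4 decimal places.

t=0: π = [0.2500, 0.1250, 0.2500, 0.1250, 0.1250, 0.1250]
t=1: π = [0.1458, 0.1875, 0.1771, 0.1354, 0.2292, 0.1250]
t=2: π = [0.1493, 0.1918, 0.1554, 0.1345, 0.2326, 0.1363]
t=3: π = [0.1496, 0.1911, 0.1549, 0.1358, 0.2307, 0.1379]
t=4: π = [0.1498, 0.1912, 0.1553, 0.1354, 0.2303, 0.1380]

π = [0.1498, 0.1912, 0.1553, 0.1354, 0.2303, 0.1380]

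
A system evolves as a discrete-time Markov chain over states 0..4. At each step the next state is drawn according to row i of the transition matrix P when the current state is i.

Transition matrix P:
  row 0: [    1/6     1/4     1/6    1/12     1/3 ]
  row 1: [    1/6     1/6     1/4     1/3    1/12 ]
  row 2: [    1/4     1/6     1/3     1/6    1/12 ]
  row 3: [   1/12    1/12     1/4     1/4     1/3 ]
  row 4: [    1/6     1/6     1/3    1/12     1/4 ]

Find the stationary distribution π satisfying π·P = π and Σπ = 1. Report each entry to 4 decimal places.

Balance equations π_j = Σ_i π_i·P[i][j]:
  π_0 = 1/6·π_0 + 1/6·π_1 + 1/4·π_2 + 1/12·π_3 + 1/6·π_4
  π_1 = 1/4·π_0 + 1/6·π_1 + 1/6·π_2 + 1/12·π_3 + 1/6·π_4
  π_2 = 1/6·π_0 + 1/4·π_1 + 1/3·π_2 + 1/4·π_3 + 1/3·π_4
  π_3 = 1/12·π_0 + 1/3·π_1 + 1/6·π_2 + 1/4·π_3 + 1/12·π_4
  normalize: π_0 + π_1 + π_2 + π_3 + π_4 = 1
Solving the linear system gives exactly π = [3167/18114, 1005/6038, 4991/18114, 3215/18114, 621/3019].

π = [0.1748, 0.1664, 0.2755, 0.1775, 0.2057]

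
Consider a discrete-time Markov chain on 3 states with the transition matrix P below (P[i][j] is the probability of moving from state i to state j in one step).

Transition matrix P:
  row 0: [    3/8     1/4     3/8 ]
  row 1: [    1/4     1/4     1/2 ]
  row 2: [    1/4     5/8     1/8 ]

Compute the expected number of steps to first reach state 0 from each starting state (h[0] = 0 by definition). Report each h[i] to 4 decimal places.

h = [0.0000, 4.0000, 4.0000]

First-step conditioning: h[0] = 0; for i ≠ 0, h[i] = 1 + Σ_k P[i][k]·h[k].
  h[1] = 1 + 1/4·h[1] + 1/2·h[2]
  h[2] = 1 + 5/8·h[1] + 1/8·h[2]
Solving the 2×2 linear system over states ≠ 0 gives exactly h = [0, 4, 4] (h[0] = 0 is the target).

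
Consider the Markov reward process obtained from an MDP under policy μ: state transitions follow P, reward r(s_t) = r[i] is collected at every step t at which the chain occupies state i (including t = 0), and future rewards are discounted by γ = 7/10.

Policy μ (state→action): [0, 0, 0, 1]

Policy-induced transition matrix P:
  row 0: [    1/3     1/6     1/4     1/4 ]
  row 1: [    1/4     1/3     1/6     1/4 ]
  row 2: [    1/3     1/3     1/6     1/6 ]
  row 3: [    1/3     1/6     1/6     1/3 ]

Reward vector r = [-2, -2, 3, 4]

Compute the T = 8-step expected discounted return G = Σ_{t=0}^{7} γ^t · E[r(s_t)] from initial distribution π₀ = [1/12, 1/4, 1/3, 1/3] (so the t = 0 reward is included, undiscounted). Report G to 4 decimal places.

G = 2.6411

t=0: π = [0.0833, 0.2500, 0.3333, 0.3333], E[r] = 1.6667, γ^t·E[r] = 1.666667, running G = 1.666667
t=1: π = [0.3125, 0.2639, 0.1736, 0.2500], E[r] = 0.3681, γ^t·E[r] = 0.257639, running G = 1.924306
t=2: π = [0.3113, 0.2396, 0.1927, 0.2564], E[r] = 0.5017, γ^t·E[r] = 0.245851, running G = 2.170156
t=3: π = [0.3134, 0.2387, 0.1926, 0.2553], E[r] = 0.4949, γ^t·E[r] = 0.169747, running G = 2.339903
t=4: π = [0.3134, 0.2386, 0.1928, 0.2552], E[r] = 0.4952, γ^t·E[r] = 0.118909, running G = 2.458812
t=5: π = [0.3135, 0.2386, 0.1928, 0.2552], E[r] = 0.4952, γ^t·E[r] = 0.083221, running G = 2.542033
t=6: π = [0.3135, 0.2386, 0.1928, 0.2552], E[r] = 0.4951, γ^t·E[r] = 0.058254, running G = 2.600287
t=7: π = [0.3135, 0.2386, 0.1928, 0.2552], E[r] = 0.4951, γ^t·E[r] = 0.040777, running G = 2.641064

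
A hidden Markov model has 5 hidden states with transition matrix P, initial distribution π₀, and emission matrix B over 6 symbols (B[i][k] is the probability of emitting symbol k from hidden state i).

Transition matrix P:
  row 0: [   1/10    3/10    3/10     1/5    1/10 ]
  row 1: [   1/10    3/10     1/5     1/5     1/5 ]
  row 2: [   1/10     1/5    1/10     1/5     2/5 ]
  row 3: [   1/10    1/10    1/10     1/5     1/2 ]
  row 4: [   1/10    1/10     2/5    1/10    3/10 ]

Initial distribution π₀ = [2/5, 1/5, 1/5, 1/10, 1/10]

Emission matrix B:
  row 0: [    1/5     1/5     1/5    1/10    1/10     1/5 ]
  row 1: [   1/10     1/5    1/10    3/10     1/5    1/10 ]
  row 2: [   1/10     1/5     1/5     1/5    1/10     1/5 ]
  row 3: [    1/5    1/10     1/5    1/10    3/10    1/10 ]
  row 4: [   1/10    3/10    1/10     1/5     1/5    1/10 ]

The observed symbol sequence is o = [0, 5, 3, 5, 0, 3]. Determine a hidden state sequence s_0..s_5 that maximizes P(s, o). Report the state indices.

t=0: δ = [8.000e-02, 2.000e-02, 2.000e-02, 2.000e-02, 1.000e-02]  (obs o_0=0)
t=1: δ = [1.600e-03, 2.400e-03, 4.800e-03, 1.600e-03, 1.000e-03]  ψ = [0, 0, 0, 0, 3]  (obs o_1=5)
t=2: δ = [4.800e-05, 2.880e-04, 9.600e-05, 9.600e-05, 3.840e-04]  ψ = [2, 2, 0, 2, 2]  (obs o_2=3)
t=3: δ = [7.680e-06, 8.640e-06, 3.072e-05, 5.760e-06, 1.152e-05]  ψ = [4, 1, 4, 1, 4]  (obs o_3=5)
t=4: δ = [6.144e-07, 6.144e-07, 4.608e-07, 1.229e-06, 1.229e-06]  ψ = [2, 2, 4, 2, 2]  (obs o_4=0)
t=5: δ = [1.229e-08, 5.530e-08, 9.830e-08, 2.458e-08, 1.229e-07]  ψ = [3, 0, 4, 3, 3]  (obs o_5=3)
backtrack: best end state = 4; path = [0, 2, 4, 2, 3, 4]

path = [0, 2, 4, 2, 3, 4]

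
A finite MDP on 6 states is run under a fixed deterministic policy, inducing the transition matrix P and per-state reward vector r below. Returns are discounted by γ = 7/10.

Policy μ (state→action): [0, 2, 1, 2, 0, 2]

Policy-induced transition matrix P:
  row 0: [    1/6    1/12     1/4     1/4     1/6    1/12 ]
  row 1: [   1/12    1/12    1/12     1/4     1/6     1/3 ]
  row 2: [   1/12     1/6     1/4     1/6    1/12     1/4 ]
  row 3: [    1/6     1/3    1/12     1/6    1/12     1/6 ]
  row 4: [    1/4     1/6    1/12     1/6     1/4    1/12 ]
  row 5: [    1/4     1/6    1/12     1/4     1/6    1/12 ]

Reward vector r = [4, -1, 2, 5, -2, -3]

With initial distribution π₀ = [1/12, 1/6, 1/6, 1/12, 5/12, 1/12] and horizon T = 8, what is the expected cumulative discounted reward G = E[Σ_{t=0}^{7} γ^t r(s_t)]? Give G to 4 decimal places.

G = 1.9602

t=0: π = [0.0833, 0.1667, 0.1667, 0.0833, 0.4167, 0.0833], E[r] = -0.1667, γ^t·E[r] = -0.166667, running G = -0.166667
t=1: π = [0.1806, 0.1597, 0.1250, 0.1944, 0.1806, 0.1597], E[r] = 0.9444, γ^t·E[r] = 0.661111, running G = 0.494444
t=2: π = [0.1713, 0.1707, 0.1343, 0.2083, 0.1551, 0.1603], E[r] = 1.0336, γ^t·E[r] = 0.506447, running G = 1.000891
t=3: π = [0.1675, 0.1729, 0.1343, 0.2085, 0.1510, 0.1658], E[r] = 1.0091, γ^t·E[r] = 0.346110, running G = 1.347001
t=4: π = [0.1675, 0.1731, 0.1336, 0.2088, 0.1507, 0.1663], E[r] = 1.0080, γ^t·E[r] = 0.242028, running G = 1.589029
t=5: π = [0.1675, 0.1731, 0.1335, 0.2089, 0.1507, 0.1663], E[r] = 1.0084, γ^t·E[r] = 0.169476, running G = 1.758505
t=6: π = [0.1675, 0.1731, 0.1335, 0.2089, 0.1507, 0.1663], E[r] = 1.0084, γ^t·E[r] = 0.118635, running G = 1.877141
t=7: π = [0.1675, 0.1731, 0.1335, 0.2089, 0.1507, 0.1663], E[r] = 1.0084, γ^t·E[r] = 0.083045, running G = 1.960186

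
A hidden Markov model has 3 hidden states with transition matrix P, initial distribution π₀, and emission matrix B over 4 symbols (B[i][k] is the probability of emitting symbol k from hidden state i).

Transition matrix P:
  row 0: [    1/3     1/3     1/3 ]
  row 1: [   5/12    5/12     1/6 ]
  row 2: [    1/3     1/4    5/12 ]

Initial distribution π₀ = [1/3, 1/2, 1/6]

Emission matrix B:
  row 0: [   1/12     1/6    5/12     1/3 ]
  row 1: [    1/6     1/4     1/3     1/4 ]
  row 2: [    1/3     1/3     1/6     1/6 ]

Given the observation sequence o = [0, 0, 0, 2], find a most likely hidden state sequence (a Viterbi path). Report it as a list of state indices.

t=0: δ = [2.778e-02, 8.333e-02, 5.556e-02]  (obs o_0=0)
t=1: δ = [2.894e-03, 5.787e-03, 7.716e-03]  ψ = [1, 1, 2]  (obs o_1=0)
t=2: δ = [2.143e-04, 4.019e-04, 1.072e-03]  ψ = [2, 1, 2]  (obs o_2=0)
t=3: δ = [1.488e-04, 8.931e-05, 7.442e-05]  ψ = [2, 2, 2]  (obs o_3=2)
backtrack: best end state = 0; path = [2, 2, 2, 0]

path = [2, 2, 2, 0]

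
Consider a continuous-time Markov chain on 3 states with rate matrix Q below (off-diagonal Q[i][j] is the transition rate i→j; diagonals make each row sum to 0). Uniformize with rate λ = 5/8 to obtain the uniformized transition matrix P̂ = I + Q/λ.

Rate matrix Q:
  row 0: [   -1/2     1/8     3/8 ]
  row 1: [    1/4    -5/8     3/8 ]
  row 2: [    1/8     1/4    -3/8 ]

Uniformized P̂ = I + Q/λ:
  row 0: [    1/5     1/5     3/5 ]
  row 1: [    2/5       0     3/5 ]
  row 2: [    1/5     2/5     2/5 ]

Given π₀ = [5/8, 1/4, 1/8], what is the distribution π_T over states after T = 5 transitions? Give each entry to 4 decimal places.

t=0: π = [0.6250, 0.2500, 0.1250]
t=1: π = [0.2500, 0.1750, 0.5750]
t=2: π = [0.2350, 0.2800, 0.4850]
t=3: π = [0.2560, 0.2410, 0.5030]
t=4: π = [0.2482, 0.2524, 0.4994]
t=5: π = [0.2505, 0.2494, 0.5001]

π = [0.2505, 0.2494, 0.5001]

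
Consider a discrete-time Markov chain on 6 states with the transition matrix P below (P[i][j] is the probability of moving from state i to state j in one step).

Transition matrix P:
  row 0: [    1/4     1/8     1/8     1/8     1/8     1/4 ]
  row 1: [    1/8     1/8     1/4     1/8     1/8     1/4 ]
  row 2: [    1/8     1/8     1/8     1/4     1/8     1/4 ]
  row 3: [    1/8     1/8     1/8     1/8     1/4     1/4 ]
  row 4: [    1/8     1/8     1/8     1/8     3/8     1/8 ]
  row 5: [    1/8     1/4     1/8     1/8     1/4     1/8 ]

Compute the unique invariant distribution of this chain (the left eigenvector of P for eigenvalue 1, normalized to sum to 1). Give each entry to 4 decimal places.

π = [0.1429, 0.1497, 0.1437, 0.1430, 0.2234, 0.1974]

Balance equations π_j = Σ_i π_i·P[i][j]:
  π_0 = 1/4·π_0 + 1/8·π_1 + 1/8·π_2 + 1/8·π_3 + 1/8·π_4 + 1/8·π_5
  π_1 = 1/8·π_0 + 1/8·π_1 + 1/8·π_2 + 1/8·π_3 + 1/8·π_4 + 1/4·π_5
  π_2 = 1/8·π_0 + 1/4·π_1 + 1/8·π_2 + 1/8·π_3 + 1/8·π_4 + 1/8·π_5
  π_3 = 1/8·π_0 + 1/8·π_1 + 1/4·π_2 + 1/8·π_3 + 1/8·π_4 + 1/8·π_5
  π_4 = 1/8·π_0 + 1/8·π_1 + 1/8·π_2 + 1/4·π_3 + 3/8·π_4 + 1/4·π_5
  normalize: π_0 + π_1 + π_2 + π_3 + π_4 + π_5 = 1
Solving the linear system gives exactly π = [1/7, 1405/9387, 1349/9387, 1342/9387, 233/1043, 1853/9387].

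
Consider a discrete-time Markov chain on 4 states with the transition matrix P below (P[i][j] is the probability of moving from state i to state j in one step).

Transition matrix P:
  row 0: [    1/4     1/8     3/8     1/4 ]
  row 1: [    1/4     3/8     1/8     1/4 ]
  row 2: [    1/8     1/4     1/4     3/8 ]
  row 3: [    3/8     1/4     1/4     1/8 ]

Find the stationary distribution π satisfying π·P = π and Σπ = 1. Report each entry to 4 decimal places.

Balance equations π_j = Σ_i π_i·P[i][j]:
  π_0 = 1/4·π_0 + 1/4·π_1 + 1/8·π_2 + 3/8·π_3
  π_1 = 1/8·π_0 + 3/8·π_1 + 1/4·π_2 + 1/4·π_3
  π_2 = 3/8·π_0 + 1/8·π_1 + 1/4·π_2 + 1/4·π_3
  normalize: π_0 + π_1 + π_2 + π_3 = 1
Solving the linear system gives exactly π = [1/4, 1/4, 1/4, 1/4].

π = [0.2500, 0.2500, 0.2500, 0.2500]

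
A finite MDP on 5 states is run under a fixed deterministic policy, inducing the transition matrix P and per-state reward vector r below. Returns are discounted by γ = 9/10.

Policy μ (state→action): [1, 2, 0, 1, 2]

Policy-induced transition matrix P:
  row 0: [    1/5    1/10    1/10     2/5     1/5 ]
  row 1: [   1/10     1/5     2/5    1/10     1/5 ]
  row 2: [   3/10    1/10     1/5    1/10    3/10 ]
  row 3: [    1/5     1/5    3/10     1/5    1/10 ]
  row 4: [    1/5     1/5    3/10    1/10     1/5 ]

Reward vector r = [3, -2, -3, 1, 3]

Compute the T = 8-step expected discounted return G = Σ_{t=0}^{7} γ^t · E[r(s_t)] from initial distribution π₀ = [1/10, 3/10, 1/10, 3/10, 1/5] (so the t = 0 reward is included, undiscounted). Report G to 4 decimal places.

t=0: π = [0.1000, 0.3000, 0.1000, 0.3000, 0.2000], E[r] = 0.3000, γ^t·E[r] = 0.300000, running G = 0.300000
t=1: π = [0.1800, 0.1800, 0.3000, 0.1600, 0.1800], E[r] = -0.0200, γ^t·E[r] = -0.018000, running G = 0.282000
t=2: π = [0.2120, 0.1520, 0.2520, 0.1700, 0.2140], E[r] = 0.3880, γ^t·E[r] = 0.314280, running G = 0.596280
t=3: π = [0.2100, 0.1536, 0.2476, 0.1806, 0.2082], E[r] = 0.3852, γ^t·E[r] = 0.280811, running G = 0.877091
t=4: π = [0.2094, 0.1542, 0.2486, 0.1811, 0.2067], E[r] = 0.3751, γ^t·E[r] = 0.246090, running G = 1.123181
t=5: π = [0.2094, 0.1542, 0.2487, 0.1809, 0.2068], E[r] = 0.3750, γ^t·E[r] = 0.221460, running G = 1.344641
t=6: π = [0.2094, 0.1542, 0.2487, 0.1809, 0.2068], E[r] = 0.3752, γ^t·E[r] = 0.199411, running G = 1.544051
t=7: π = [0.2094, 0.1542, 0.2487, 0.1809, 0.2068], E[r] = 0.3752, γ^t·E[r] = 0.179470, running G = 1.723521

G = 1.7235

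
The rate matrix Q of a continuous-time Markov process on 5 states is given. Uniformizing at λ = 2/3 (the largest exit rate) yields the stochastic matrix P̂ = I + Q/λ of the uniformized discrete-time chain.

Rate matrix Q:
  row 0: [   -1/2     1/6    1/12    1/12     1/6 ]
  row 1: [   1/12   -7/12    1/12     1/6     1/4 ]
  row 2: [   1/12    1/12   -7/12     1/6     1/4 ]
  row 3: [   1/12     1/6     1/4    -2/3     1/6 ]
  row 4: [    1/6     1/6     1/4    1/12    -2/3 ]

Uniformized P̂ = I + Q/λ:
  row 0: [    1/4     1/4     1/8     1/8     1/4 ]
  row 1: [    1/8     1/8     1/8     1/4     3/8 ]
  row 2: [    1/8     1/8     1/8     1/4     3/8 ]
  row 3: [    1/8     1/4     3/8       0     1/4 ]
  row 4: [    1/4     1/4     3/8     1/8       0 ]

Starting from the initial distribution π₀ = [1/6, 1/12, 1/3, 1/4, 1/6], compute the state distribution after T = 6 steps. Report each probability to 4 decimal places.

π = [0.1775, 0.1972, 0.2251, 0.1580, 0.2422]

t=0: π = [0.1667, 0.0833, 0.3333, 0.2500, 0.1667]
t=1: π = [0.1667, 0.1979, 0.2292, 0.1458, 0.2604]
t=2: π = [0.1784, 0.1966, 0.2266, 0.1602, 0.2383]
t=3: π = [0.1771, 0.1971, 0.2246, 0.1579, 0.2433]
t=4: π = [0.1776, 0.1973, 0.2253, 0.1580, 0.2419]
t=5: π = [0.1774, 0.1972, 0.2250, 0.1581, 0.2424]
t=6: π = [0.1775, 0.1972, 0.2251, 0.1580, 0.2422]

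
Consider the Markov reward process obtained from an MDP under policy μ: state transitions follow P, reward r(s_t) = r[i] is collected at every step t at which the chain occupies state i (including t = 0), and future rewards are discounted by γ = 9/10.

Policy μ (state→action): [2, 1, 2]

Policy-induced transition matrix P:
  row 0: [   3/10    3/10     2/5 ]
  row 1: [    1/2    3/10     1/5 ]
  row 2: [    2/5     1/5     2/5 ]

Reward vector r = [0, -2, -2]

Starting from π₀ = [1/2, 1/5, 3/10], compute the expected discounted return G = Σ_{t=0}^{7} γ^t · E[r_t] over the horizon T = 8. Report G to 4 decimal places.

t=0: π = [0.5000, 0.2000, 0.3000], E[r] = -1.0000, γ^t·E[r] = -1.000000, running G = -1.000000
t=1: π = [0.3700, 0.2700, 0.3600], E[r] = -1.2600, γ^t·E[r] = -1.134000, running G = -2.134000
t=2: π = [0.3900, 0.2640, 0.3460], E[r] = -1.2200, γ^t·E[r] = -0.988200, running G = -3.122200
t=3: π = [0.3874, 0.2654, 0.3472], E[r] = -1.2252, γ^t·E[r] = -0.893171, running G = -4.015371
t=4: π = [0.3878, 0.2653, 0.3469], E[r] = -1.2244, γ^t·E[r] = -0.803329, running G = -4.818700
t=5: π = [0.3877, 0.2653, 0.3469], E[r] = -1.2245, γ^t·E[r] = -0.723057, running G = -5.541757
t=6: π = [0.3878, 0.2653, 0.3469], E[r] = -1.2245, γ^t·E[r] = -0.650743, running G = -6.192500
t=7: π = [0.3878, 0.2653, 0.3469], E[r] = -1.2245, γ^t·E[r] = -0.585670, running G = -6.778170

G = -6.7782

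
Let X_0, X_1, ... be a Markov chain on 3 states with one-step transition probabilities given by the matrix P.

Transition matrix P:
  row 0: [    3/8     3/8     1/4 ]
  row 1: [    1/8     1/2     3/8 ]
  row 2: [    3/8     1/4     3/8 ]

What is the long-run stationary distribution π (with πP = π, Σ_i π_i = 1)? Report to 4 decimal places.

Balance equations π_j = Σ_i π_i·P[i][j]:
  π_0 = 3/8·π_0 + 1/8·π_1 + 3/8·π_2
  π_1 = 3/8·π_0 + 1/2·π_1 + 1/4·π_2
  normalize: π_0 + π_1 + π_2 = 1
Solving the linear system gives exactly π = [7/25, 19/50, 17/50].

π = [0.2800, 0.3800, 0.3400]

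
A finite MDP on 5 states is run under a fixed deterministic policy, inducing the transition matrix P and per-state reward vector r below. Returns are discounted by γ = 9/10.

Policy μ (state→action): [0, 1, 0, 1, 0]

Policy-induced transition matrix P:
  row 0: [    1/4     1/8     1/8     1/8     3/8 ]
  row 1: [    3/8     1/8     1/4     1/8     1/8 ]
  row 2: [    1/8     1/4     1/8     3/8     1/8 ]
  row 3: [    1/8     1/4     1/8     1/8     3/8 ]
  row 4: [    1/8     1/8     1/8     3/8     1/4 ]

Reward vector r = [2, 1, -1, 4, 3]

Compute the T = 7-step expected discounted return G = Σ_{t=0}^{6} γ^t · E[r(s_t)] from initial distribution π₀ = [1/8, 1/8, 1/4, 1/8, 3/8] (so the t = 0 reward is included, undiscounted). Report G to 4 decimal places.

G = 10.7032

t=0: π = [0.1250, 0.1250, 0.2500, 0.1250, 0.3750], E[r] = 1.7500, γ^t·E[r] = 1.750000, running G = 1.750000
t=1: π = [0.1719, 0.1719, 0.1406, 0.2813, 0.2344], E[r] = 2.2031, γ^t·E[r] = 1.982813, running G = 3.732813
t=2: π = [0.1895, 0.1777, 0.1465, 0.2188, 0.2676], E[r] = 2.0879, γ^t·E[r] = 1.691191, running G = 5.424004
t=3: π = [0.1931, 0.1707, 0.1472, 0.2285, 0.2605], E[r] = 2.1052, γ^t·E[r] = 1.534709, running G = 6.958713
t=4: π = [0.1918, 0.1720, 0.1463, 0.2269, 0.2630], E[r] = 2.1059, γ^t·E[r] = 1.381658, running G = 8.340371
t=5: π = [0.1920, 0.1717, 0.1465, 0.2273, 0.2626], E[r] = 2.1061, γ^t·E[r] = 1.243607, running G = 9.583978
t=6: π = [0.1919, 0.1717, 0.1465, 0.2273, 0.2626], E[r] = 2.1061, γ^t·E[r] = 1.119251, running G = 10.703229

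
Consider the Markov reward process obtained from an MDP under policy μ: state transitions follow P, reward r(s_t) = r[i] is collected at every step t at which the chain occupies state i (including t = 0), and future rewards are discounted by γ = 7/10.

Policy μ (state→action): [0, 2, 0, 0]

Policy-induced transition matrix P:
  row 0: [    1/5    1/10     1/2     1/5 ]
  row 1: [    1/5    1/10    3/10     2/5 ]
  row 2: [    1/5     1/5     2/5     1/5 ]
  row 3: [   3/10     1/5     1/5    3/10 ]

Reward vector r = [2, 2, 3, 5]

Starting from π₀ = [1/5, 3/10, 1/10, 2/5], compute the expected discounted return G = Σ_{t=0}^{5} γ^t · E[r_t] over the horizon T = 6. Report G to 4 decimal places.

t=0: π = [0.2000, 0.3000, 0.1000, 0.4000], E[r] = 3.3000, γ^t·E[r] = 3.300000, running G = 3.300000
t=1: π = [0.2400, 0.1500, 0.3100, 0.3000], E[r] = 3.2100, γ^t·E[r] = 2.247000, running G = 5.547000
t=2: π = [0.2300, 0.1610, 0.3490, 0.2600], E[r] = 3.1290, γ^t·E[r] = 1.533210, running G = 7.080210
t=3: π = [0.2260, 0.1609, 0.3549, 0.2582], E[r] = 3.1295, γ^t·E[r] = 1.073419, running G = 8.153629
t=4: π = [0.2258, 0.1613, 0.3549, 0.2580], E[r] = 3.1289, γ^t·E[r] = 0.751242, running G = 8.904870
t=5: π = [0.2258, 0.1613, 0.3549, 0.2581], E[r] = 3.1290, γ^t·E[r] = 0.525897, running G = 9.430767

G = 9.4308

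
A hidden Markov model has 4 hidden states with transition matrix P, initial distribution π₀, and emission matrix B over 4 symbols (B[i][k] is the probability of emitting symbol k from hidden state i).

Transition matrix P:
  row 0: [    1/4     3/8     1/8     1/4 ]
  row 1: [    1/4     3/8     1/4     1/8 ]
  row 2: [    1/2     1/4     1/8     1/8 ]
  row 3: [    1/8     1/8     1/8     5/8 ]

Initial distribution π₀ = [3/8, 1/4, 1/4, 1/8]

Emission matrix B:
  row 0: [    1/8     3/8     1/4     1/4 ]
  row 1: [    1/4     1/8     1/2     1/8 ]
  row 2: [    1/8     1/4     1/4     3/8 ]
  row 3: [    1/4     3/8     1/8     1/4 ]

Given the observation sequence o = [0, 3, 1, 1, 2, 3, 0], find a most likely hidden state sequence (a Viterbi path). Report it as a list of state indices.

t=0: δ = [4.688e-02, 6.250e-02, 3.125e-02, 3.125e-02]  (obs o_0=0)
t=1: δ = [3.906e-03, 2.930e-03, 5.859e-03, 4.883e-03]  ψ = [1, 1, 1, 3]  (obs o_1=3)
t=2: δ = [1.099e-03, 1.831e-04, 1.831e-04, 1.144e-03]  ψ = [2, 0, 1, 3]  (obs o_2=1)
t=3: δ = [1.030e-04, 5.150e-05, 3.576e-05, 2.682e-04]  ψ = [0, 0, 3, 3]  (obs o_3=1)
t=4: δ = [8.382e-06, 1.931e-05, 8.382e-06, 2.095e-05]  ψ = [3, 0, 3, 3]  (obs o_4=2)
t=5: δ = [1.207e-06, 9.052e-07, 1.810e-06, 3.274e-06]  ψ = [1, 1, 1, 3]  (obs o_5=3)
t=6: δ = [1.132e-07, 1.132e-07, 5.116e-08, 5.116e-07]  ψ = [2, 0, 3, 3]  (obs o_6=0)
backtrack: best end state = 3; path = [3, 3, 3, 3, 3, 3, 3]

path = [3, 3, 3, 3, 3, 3, 3]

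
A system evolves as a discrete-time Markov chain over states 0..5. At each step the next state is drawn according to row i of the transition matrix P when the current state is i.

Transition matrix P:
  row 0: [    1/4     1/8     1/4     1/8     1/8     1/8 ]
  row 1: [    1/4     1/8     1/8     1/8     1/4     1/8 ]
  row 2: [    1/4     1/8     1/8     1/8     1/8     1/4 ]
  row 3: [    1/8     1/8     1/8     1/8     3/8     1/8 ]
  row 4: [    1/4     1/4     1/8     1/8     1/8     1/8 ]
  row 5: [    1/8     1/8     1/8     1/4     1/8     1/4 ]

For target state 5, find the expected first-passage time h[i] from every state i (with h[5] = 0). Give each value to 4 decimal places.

h = [6.8223, 6.9306, 6.0643, 6.9442, 6.9306, 0.0000]

First-step conditioning: h[5] = 0; for i ≠ 5, h[i] = 1 + Σ_k P[i][k]·h[k].
  h[0] = 1 + 1/4·h[0] + 1/8·h[1] + 1/4·h[2] + 1/8·h[3] + 1/8·h[4]
  h[1] = 1 + 1/4·h[0] + 1/8·h[1] + 1/8·h[2] + 1/8·h[3] + 1/4·h[4]
  h[2] = 1 + 1/4·h[0] + 1/8·h[1] + 1/8·h[2] + 1/8·h[3] + 1/8·h[4]
  h[3] = 1 + 1/8·h[0] + 1/8·h[1] + 1/8·h[2] + 1/8·h[3] + 3/8·h[4]
  h[4] = 1 + 1/4·h[0] + 1/4·h[1] + 1/8·h[2] + 1/8·h[3] + 1/8·h[4]
Solving the 5×5 linear system over states ≠ 5 gives exactly h = [1344/197, 4096/591, 3584/591, 1368/197, 4096/591, 0] (h[5] = 0 is the target).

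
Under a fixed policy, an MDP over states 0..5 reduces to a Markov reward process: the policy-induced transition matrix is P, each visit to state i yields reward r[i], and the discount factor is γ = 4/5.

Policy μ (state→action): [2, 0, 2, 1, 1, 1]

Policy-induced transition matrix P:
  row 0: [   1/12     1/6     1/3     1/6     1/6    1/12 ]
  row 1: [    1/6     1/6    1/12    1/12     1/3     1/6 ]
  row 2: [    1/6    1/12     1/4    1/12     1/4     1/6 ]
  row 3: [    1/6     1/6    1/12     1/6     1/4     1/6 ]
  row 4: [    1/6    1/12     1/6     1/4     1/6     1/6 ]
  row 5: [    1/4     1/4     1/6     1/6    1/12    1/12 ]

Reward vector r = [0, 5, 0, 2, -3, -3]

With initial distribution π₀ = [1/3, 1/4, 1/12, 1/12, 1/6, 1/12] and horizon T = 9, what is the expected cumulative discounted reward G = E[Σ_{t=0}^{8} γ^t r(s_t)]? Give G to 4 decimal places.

t=0: π = [0.3333, 0.2500, 0.0833, 0.0833, 0.1667, 0.0833], E[r] = 0.6667, γ^t·E[r] = 0.666667, running G = 0.666667
t=1: π = [0.1458, 0.1528, 0.2014, 0.1528, 0.2153, 0.1319], E[r] = 0.0278, γ^t·E[r] = 0.022222, running G = 0.688889
t=2: π = [0.1655, 0.1429, 0.1823, 0.1551, 0.2106, 0.1435], E[r] = -0.0376, γ^t·E[r] = -0.024074, running G = 0.664815
t=3: π = [0.1648, 0.1459, 0.1846, 0.1571, 0.2066, 0.1409], E[r] = 0.0010, γ^t·E[r] = 0.000494, running G = 0.665309
t=4: π = [0.1647, 0.1458, 0.1843, 0.1563, 0.2077, 0.1412], E[r] = -0.0050, γ^t·E[r] = -0.002043, running G = 0.663266
t=5: π = [0.1647, 0.1458, 0.1843, 0.1565, 0.2076, 0.1412], E[r] = -0.0045, γ^t·E[r] = -0.001482, running G = 0.661784
t=6: π = [0.1647, 0.1458, 0.1843, 0.1565, 0.2076, 0.1412], E[r] = -0.0045, γ^t·E[r] = -0.001182, running G = 0.660602
t=7: π = [0.1647, 0.1458, 0.1843, 0.1565, 0.2076, 0.1412], E[r] = -0.0045, γ^t·E[r] = -0.000947, running G = 0.659655
t=8: π = [0.1647, 0.1458, 0.1843, 0.1565, 0.2076, 0.1412], E[r] = -0.0045, γ^t·E[r] = -0.000758, running G = 0.658897

G = 0.6589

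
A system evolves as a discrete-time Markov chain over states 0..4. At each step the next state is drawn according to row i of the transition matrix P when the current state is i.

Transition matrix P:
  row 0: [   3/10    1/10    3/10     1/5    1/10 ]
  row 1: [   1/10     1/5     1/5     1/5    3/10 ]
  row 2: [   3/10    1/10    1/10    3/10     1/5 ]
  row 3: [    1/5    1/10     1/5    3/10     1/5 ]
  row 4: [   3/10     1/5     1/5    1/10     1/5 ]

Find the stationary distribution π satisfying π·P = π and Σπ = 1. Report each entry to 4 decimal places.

π = [0.2512, 0.1320, 0.2047, 0.2241, 0.1881]

Balance equations π_j = Σ_i π_i·P[i][j]:
  π_0 = 3/10·π_0 + 1/10·π_1 + 3/10·π_2 + 1/5·π_3 + 3/10·π_4
  π_1 = 1/10·π_0 + 1/5·π_1 + 1/10·π_2 + 1/10·π_3 + 1/5·π_4
  π_2 = 3/10·π_0 + 1/5·π_1 + 1/10·π_2 + 1/5·π_3 + 1/5·π_4
  π_3 = 1/5·π_0 + 1/5·π_1 + 3/10·π_2 + 3/10·π_3 + 1/10·π_4
  normalize: π_0 + π_1 + π_2 + π_3 + π_4 = 1
Solving the linear system gives exactly π = [2213/8810, 1163/8810, 1803/8810, 987/4405, 1657/8810].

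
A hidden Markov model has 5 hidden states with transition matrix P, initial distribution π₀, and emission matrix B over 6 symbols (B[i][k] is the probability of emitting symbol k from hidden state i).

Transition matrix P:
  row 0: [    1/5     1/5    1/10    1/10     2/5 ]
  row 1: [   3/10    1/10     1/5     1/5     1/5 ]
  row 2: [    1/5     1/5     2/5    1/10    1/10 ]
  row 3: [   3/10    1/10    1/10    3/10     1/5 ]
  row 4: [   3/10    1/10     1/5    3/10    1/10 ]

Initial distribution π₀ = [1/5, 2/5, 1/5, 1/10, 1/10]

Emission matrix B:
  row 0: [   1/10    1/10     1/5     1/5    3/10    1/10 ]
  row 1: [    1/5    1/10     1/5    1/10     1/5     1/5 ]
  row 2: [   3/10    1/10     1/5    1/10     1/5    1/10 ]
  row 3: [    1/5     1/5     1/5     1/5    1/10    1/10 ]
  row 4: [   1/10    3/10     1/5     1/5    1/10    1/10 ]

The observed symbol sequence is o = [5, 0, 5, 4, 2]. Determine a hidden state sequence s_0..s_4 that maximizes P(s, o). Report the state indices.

path = [1, 2, 1, 0, 4]

t=0: δ = [2.000e-02, 8.000e-02, 2.000e-02, 1.000e-02, 1.000e-02]  (obs o_0=5)
t=1: δ = [2.400e-03, 1.600e-03, 4.800e-03, 3.200e-03, 1.600e-03]  ψ = [1, 1, 1, 1, 1]  (obs o_1=0)
t=2: δ = [9.600e-05, 1.920e-04, 1.920e-04, 9.600e-05, 9.600e-05]  ψ = [2, 2, 2, 3, 0]  (obs o_2=5)
t=3: δ = [1.728e-05, 7.680e-06, 1.536e-05, 3.840e-06, 3.840e-06]  ψ = [1, 2, 2, 1, 0]  (obs o_3=4)
t=4: δ = [6.912e-07, 6.912e-07, 1.229e-06, 3.456e-07, 1.382e-06]  ψ = [0, 0, 2, 0, 0]  (obs o_4=2)
backtrack: best end state = 4; path = [1, 2, 1, 0, 4]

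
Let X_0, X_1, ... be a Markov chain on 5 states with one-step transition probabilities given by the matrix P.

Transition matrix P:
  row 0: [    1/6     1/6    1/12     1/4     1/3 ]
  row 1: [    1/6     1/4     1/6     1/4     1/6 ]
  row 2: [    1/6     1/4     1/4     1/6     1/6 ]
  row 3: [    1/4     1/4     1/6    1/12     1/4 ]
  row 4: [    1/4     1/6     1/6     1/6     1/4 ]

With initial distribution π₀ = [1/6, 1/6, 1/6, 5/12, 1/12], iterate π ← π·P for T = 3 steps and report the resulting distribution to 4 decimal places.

π = [0.2020, 0.2138, 0.1636, 0.1852, 0.2353]

t=0: π = [0.1667, 0.1667, 0.1667, 0.4167, 0.0833]
t=1: π = [0.2083, 0.2292, 0.1667, 0.1597, 0.2361]
t=2: π = [0.1997, 0.2130, 0.1632, 0.1898, 0.2344]
t=3: π = [0.2020, 0.2138, 0.1636, 0.1852, 0.2353]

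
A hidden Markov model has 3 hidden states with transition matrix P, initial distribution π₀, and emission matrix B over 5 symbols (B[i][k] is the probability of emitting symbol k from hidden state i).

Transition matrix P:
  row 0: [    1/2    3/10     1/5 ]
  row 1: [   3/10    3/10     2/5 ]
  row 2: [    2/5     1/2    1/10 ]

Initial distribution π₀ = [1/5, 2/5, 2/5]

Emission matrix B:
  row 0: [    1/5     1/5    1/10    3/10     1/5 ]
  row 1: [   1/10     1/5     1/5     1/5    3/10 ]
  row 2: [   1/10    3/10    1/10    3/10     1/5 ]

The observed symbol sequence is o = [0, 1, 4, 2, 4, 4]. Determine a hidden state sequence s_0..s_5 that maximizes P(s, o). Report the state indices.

path = [1, 2, 1, 1, 2, 1]

t=0: δ = [4.000e-02, 4.000e-02, 4.000e-02]  (obs o_0=0)
t=1: δ = [4.000e-03, 4.000e-03, 4.800e-03]  ψ = [0, 2, 1]  (obs o_1=1)
t=2: δ = [4.000e-04, 7.200e-04, 3.200e-04]  ψ = [0, 2, 1]  (obs o_2=4)
t=3: δ = [2.160e-05, 4.320e-05, 2.880e-05]  ψ = [1, 1, 1]  (obs o_3=2)
t=4: δ = [2.592e-06, 4.320e-06, 3.456e-06]  ψ = [1, 2, 1]  (obs o_4=4)
t=5: δ = [2.765e-07, 5.184e-07, 3.456e-07]  ψ = [2, 2, 1]  (obs o_5=4)
backtrack: best end state = 1; path = [1, 2, 1, 1, 2, 1]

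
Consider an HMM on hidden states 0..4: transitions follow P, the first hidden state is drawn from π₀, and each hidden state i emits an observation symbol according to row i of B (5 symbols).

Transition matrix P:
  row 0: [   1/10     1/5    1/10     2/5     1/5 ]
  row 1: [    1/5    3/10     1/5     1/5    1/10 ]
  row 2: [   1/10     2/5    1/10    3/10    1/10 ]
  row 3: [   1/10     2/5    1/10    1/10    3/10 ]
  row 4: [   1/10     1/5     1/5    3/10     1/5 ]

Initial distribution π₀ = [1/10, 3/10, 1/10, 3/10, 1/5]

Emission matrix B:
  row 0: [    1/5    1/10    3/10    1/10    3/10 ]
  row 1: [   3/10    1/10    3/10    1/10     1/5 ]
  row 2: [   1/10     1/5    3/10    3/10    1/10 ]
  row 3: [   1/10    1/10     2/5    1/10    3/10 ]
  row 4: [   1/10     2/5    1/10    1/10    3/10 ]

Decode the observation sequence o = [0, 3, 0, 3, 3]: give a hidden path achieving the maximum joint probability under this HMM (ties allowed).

path = [1, 2, 1, 2, 1]

t=0: δ = [2.000e-02, 9.000e-02, 1.000e-02, 3.000e-02, 2.000e-02]  (obs o_0=0)
t=1: δ = [1.800e-03, 2.700e-03, 5.400e-03, 1.800e-03, 9.000e-04]  ψ = [1, 1, 1, 1, 1]  (obs o_1=3)
t=2: δ = [1.080e-04, 6.480e-04, 5.400e-05, 1.620e-04, 5.400e-05]  ψ = [1, 2, 1, 2, 2]  (obs o_2=0)
t=3: δ = [1.296e-05, 1.944e-05, 3.888e-05, 1.296e-05, 6.480e-06]  ψ = [1, 1, 1, 1, 1]  (obs o_3=3)
t=4: δ = [3.888e-07, 1.555e-06, 1.166e-06, 1.166e-06, 3.888e-07]  ψ = [1, 2, 1, 2, 2]  (obs o_4=3)
backtrack: best end state = 1; path = [1, 2, 1, 2, 1]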